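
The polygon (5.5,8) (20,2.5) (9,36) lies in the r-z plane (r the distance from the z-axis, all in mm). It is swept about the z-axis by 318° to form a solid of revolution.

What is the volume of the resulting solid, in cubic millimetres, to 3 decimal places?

Volume = 13571.150 mm³

Profile (r,z), 3 vertices: (5.5,8) (20,2.5) (9,36)
edge 0: (5.5,8)→(20,2.5)  cross = 5.5·2.5 − 20·8 = -146.2500; (r_i+r_j)·cross = 25.5·-146.2500 = -3729.3750
edge 1: (20,2.5)→(9,36)  cross = 20·36 − 9·2.5 = 697.5000; (r_i+r_j)·cross = 29·697.5000 = 20227.5000
edge 2: (9,36)→(5.5,8)  cross = 9·8 − 5.5·36 = -126.0000; (r_i+r_j)·cross = 14.5·-126.0000 = -1827.0000
Σcross = 425.2500 → A = |Σcross|/2 = 212.6250 mm²
Σ(r_i+r_j)·cross = 14671.1250 → first moment M = |Σ|/6 = 2445.1875
R_c = M/A = 2445.1875/212.6250 = 11.5000 mm
θ = 318° = 5.550147 rad
V = θ·R_c·A = 5.550147·11.5000·212.6250 = 13571.150 mm³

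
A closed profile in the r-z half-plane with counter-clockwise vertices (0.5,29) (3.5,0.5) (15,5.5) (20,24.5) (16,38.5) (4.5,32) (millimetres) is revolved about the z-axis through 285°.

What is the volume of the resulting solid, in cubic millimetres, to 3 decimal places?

Profile (r,z), 6 vertices: (0.5,29) (3.5,0.5) (15,5.5) (20,24.5) (16,38.5) (4.5,32)
edge 0: (0.5,29)→(3.5,0.5)  cross = 0.5·0.5 − 3.5·29 = -101.2500; (r_i+r_j)·cross = 4·-101.2500 = -405.0000
edge 1: (3.5,0.5)→(15,5.5)  cross = 3.5·5.5 − 15·0.5 = 11.7500; (r_i+r_j)·cross = 18.5·11.7500 = 217.3750
edge 2: (15,5.5)→(20,24.5)  cross = 15·24.5 − 20·5.5 = 257.5000; (r_i+r_j)·cross = 35·257.5000 = 9012.5000
edge 3: (20,24.5)→(16,38.5)  cross = 20·38.5 − 16·24.5 = 378.0000; (r_i+r_j)·cross = 36·378.0000 = 13608.0000
edge 4: (16,38.5)→(4.5,32)  cross = 16·32 − 4.5·38.5 = 338.7500; (r_i+r_j)·cross = 20.5·338.7500 = 6944.3750
edge 5: (4.5,32)→(0.5,29)  cross = 4.5·29 − 0.5·32 = 114.5000; (r_i+r_j)·cross = 5·114.5000 = 572.5000
Σcross = 999.2500 → A = |Σcross|/2 = 499.6250 mm²
Σ(r_i+r_j)·cross = 29949.7500 → first moment M = |Σ|/6 = 4991.6250
R_c = M/A = 4991.6250/499.6250 = 9.9907 mm
θ = 285° = 4.974188 rad
V = θ·R_c·A = 4.974188·9.9907·499.6250 = 24829.283 mm³

Volume = 24829.283 mm³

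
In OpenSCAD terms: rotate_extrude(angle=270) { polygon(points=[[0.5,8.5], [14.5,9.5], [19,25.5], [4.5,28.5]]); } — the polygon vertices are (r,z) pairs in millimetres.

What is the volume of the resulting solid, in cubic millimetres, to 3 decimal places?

Volume = 11553.992 mm³

Profile (r,z), 4 vertices: (0.5,8.5) (14.5,9.5) (19,25.5) (4.5,28.5)
edge 0: (0.5,8.5)→(14.5,9.5)  cross = 0.5·9.5 − 14.5·8.5 = -118.5000; (r_i+r_j)·cross = 15·-118.5000 = -1777.5000
edge 1: (14.5,9.5)→(19,25.5)  cross = 14.5·25.5 − 19·9.5 = 189.2500; (r_i+r_j)·cross = 33.5·189.2500 = 6339.8750
edge 2: (19,25.5)→(4.5,28.5)  cross = 19·28.5 − 4.5·25.5 = 426.7500; (r_i+r_j)·cross = 23.5·426.7500 = 10028.6250
edge 3: (4.5,28.5)→(0.5,8.5)  cross = 4.5·8.5 − 0.5·28.5 = 24.0000; (r_i+r_j)·cross = 5·24.0000 = 120.0000
Σcross = 521.5000 → A = |Σcross|/2 = 260.7500 mm²
Σ(r_i+r_j)·cross = 14711.0000 → first moment M = |Σ|/6 = 2451.8333
R_c = M/A = 2451.8333/260.7500 = 9.4030 mm
θ = 270° = 4.712389 rad
V = θ·R_c·A = 4.712389·9.4030·260.7500 = 11553.992 mm³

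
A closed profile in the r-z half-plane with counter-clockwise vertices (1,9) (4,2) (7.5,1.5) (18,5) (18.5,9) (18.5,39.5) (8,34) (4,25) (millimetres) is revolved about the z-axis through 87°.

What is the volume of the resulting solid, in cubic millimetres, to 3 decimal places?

Volume = 8231.381 mm³

Profile (r,z), 8 vertices: (1,9) (4,2) (7.5,1.5) (18,5) (18.5,9) (18.5,39.5) (8,34) (4,25)
edge 0: (1,9)→(4,2)  cross = 1·2 − 4·9 = -34.0000; (r_i+r_j)·cross = 5·-34.0000 = -170.0000
edge 1: (4,2)→(7.5,1.5)  cross = 4·1.5 − 7.5·2 = -9.0000; (r_i+r_j)·cross = 11.5·-9.0000 = -103.5000
edge 2: (7.5,1.5)→(18,5)  cross = 7.5·5 − 18·1.5 = 10.5000; (r_i+r_j)·cross = 25.5·10.5000 = 267.7500
edge 3: (18,5)→(18.5,9)  cross = 18·9 − 18.5·5 = 69.5000; (r_i+r_j)·cross = 36.5·69.5000 = 2536.7500
edge 4: (18.5,9)→(18.5,39.5)  cross = 18.5·39.5 − 18.5·9 = 564.2500; (r_i+r_j)·cross = 37·564.2500 = 20877.2500
edge 5: (18.5,39.5)→(8,34)  cross = 18.5·34 − 8·39.5 = 313.0000; (r_i+r_j)·cross = 26.5·313.0000 = 8294.5000
edge 6: (8,34)→(4,25)  cross = 8·25 − 4·34 = 64.0000; (r_i+r_j)·cross = 12·64.0000 = 768.0000
edge 7: (4,25)→(1,9)  cross = 4·9 − 1·25 = 11.0000; (r_i+r_j)·cross = 5·11.0000 = 55.0000
Σcross = 989.2500 → A = |Σcross|/2 = 494.6250 mm²
Σ(r_i+r_j)·cross = 32525.7500 → first moment M = |Σ|/6 = 5420.9583
R_c = M/A = 5420.9583/494.6250 = 10.9597 mm
θ = 87° = 1.518436 rad
V = θ·R_c·A = 1.518436·10.9597·494.6250 = 8231.381 mm³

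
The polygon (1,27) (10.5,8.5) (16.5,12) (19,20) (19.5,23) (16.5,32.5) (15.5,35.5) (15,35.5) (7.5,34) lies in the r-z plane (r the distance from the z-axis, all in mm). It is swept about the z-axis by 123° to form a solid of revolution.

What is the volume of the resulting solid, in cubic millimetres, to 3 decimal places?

Profile (r,z), 9 vertices: (1,27) (10.5,8.5) (16.5,12) (19,20) (19.5,23) (16.5,32.5) (15.5,35.5) (15,35.5) (7.5,34)
edge 0: (1,27)→(10.5,8.5)  cross = 1·8.5 − 10.5·27 = -275.0000; (r_i+r_j)·cross = 11.5·-275.0000 = -3162.5000
edge 1: (10.5,8.5)→(16.5,12)  cross = 10.5·12 − 16.5·8.5 = -14.2500; (r_i+r_j)·cross = 27·-14.2500 = -384.7500
edge 2: (16.5,12)→(19,20)  cross = 16.5·20 − 19·12 = 102.0000; (r_i+r_j)·cross = 35.5·102.0000 = 3621.0000
edge 3: (19,20)→(19.5,23)  cross = 19·23 − 19.5·20 = 47.0000; (r_i+r_j)·cross = 38.5·47.0000 = 1809.5000
edge 4: (19.5,23)→(16.5,32.5)  cross = 19.5·32.5 − 16.5·23 = 254.2500; (r_i+r_j)·cross = 36·254.2500 = 9153.0000
edge 5: (16.5,32.5)→(15.5,35.5)  cross = 16.5·35.5 − 15.5·32.5 = 82.0000; (r_i+r_j)·cross = 32·82.0000 = 2624.0000
edge 6: (15.5,35.5)→(15,35.5)  cross = 15.5·35.5 − 15·35.5 = 17.7500; (r_i+r_j)·cross = 30.5·17.7500 = 541.3750
edge 7: (15,35.5)→(7.5,34)  cross = 15·34 − 7.5·35.5 = 243.7500; (r_i+r_j)·cross = 22.5·243.7500 = 5484.3750
edge 8: (7.5,34)→(1,27)  cross = 7.5·27 − 1·34 = 168.5000; (r_i+r_j)·cross = 8.5·168.5000 = 1432.2500
Σcross = 626.0000 → A = |Σcross|/2 = 313.0000 mm²
Σ(r_i+r_j)·cross = 21118.2500 → first moment M = |Σ|/6 = 3519.7083
R_c = M/A = 3519.7083/313.0000 = 11.2451 mm
θ = 123° = 2.146755 rad
V = θ·R_c·A = 2.146755·11.2451·313.0000 = 7555.951 mm³

Volume = 7555.951 mm³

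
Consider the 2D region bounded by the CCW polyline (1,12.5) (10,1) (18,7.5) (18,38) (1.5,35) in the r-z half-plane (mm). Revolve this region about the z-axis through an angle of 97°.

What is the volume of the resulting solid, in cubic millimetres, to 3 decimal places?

Volume = 8783.372 mm³

Profile (r,z), 5 vertices: (1,12.5) (10,1) (18,7.5) (18,38) (1.5,35)
edge 0: (1,12.5)→(10,1)  cross = 1·1 − 10·12.5 = -124.0000; (r_i+r_j)·cross = 11·-124.0000 = -1364.0000
edge 1: (10,1)→(18,7.5)  cross = 10·7.5 − 18·1 = 57.0000; (r_i+r_j)·cross = 28·57.0000 = 1596.0000
edge 2: (18,7.5)→(18,38)  cross = 18·38 − 18·7.5 = 549.0000; (r_i+r_j)·cross = 36·549.0000 = 19764.0000
edge 3: (18,38)→(1.5,35)  cross = 18·35 − 1.5·38 = 573.0000; (r_i+r_j)·cross = 19.5·573.0000 = 11173.5000
edge 4: (1.5,35)→(1,12.5)  cross = 1.5·12.5 − 1·35 = -16.2500; (r_i+r_j)·cross = 2.5·-16.2500 = -40.6250
Σcross = 1038.7500 → A = |Σcross|/2 = 519.3750 mm²
Σ(r_i+r_j)·cross = 31128.8750 → first moment M = |Σ|/6 = 5188.1458
R_c = M/A = 5188.1458/519.3750 = 9.9892 mm
θ = 97° = 1.692969 rad
V = θ·R_c·A = 1.692969·9.9892·519.3750 = 8783.372 mm³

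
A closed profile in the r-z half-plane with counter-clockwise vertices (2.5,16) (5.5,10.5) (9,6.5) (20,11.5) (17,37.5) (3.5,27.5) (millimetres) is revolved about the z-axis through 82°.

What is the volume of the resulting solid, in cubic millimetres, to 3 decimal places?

Volume = 6015.386 mm³

Profile (r,z), 6 vertices: (2.5,16) (5.5,10.5) (9,6.5) (20,11.5) (17,37.5) (3.5,27.5)
edge 0: (2.5,16)→(5.5,10.5)  cross = 2.5·10.5 − 5.5·16 = -61.7500; (r_i+r_j)·cross = 8·-61.7500 = -494.0000
edge 1: (5.5,10.5)→(9,6.5)  cross = 5.5·6.5 − 9·10.5 = -58.7500; (r_i+r_j)·cross = 14.5·-58.7500 = -851.8750
edge 2: (9,6.5)→(20,11.5)  cross = 9·11.5 − 20·6.5 = -26.5000; (r_i+r_j)·cross = 29·-26.5000 = -768.5000
edge 3: (20,11.5)→(17,37.5)  cross = 20·37.5 − 17·11.5 = 554.5000; (r_i+r_j)·cross = 37·554.5000 = 20516.5000
edge 4: (17,37.5)→(3.5,27.5)  cross = 17·27.5 − 3.5·37.5 = 336.2500; (r_i+r_j)·cross = 20.5·336.2500 = 6893.1250
edge 5: (3.5,27.5)→(2.5,16)  cross = 3.5·16 − 2.5·27.5 = -12.7500; (r_i+r_j)·cross = 6·-12.7500 = -76.5000
Σcross = 731.0000 → A = |Σcross|/2 = 365.5000 mm²
Σ(r_i+r_j)·cross = 25218.7500 → first moment M = |Σ|/6 = 4203.1250
R_c = M/A = 4203.1250/365.5000 = 11.4997 mm
θ = 82° = 1.431170 rad
V = θ·R_c·A = 1.431170·11.4997·365.5000 = 6015.386 mm³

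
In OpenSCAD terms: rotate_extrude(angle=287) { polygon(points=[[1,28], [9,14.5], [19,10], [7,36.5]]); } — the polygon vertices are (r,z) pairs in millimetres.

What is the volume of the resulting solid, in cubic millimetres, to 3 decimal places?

Profile (r,z), 4 vertices: (1,28) (9,14.5) (19,10) (7,36.5)
edge 0: (1,28)→(9,14.5)  cross = 1·14.5 − 9·28 = -237.5000; (r_i+r_j)·cross = 10·-237.5000 = -2375.0000
edge 1: (9,14.5)→(19,10)  cross = 9·10 − 19·14.5 = -185.5000; (r_i+r_j)·cross = 28·-185.5000 = -5194.0000
edge 2: (19,10)→(7,36.5)  cross = 19·36.5 − 7·10 = 623.5000; (r_i+r_j)·cross = 26·623.5000 = 16211.0000
edge 3: (7,36.5)→(1,28)  cross = 7·28 − 1·36.5 = 159.5000; (r_i+r_j)·cross = 8·159.5000 = 1276.0000
Σcross = 360.0000 → A = |Σcross|/2 = 180.0000 mm²
Σ(r_i+r_j)·cross = 9918.0000 → first moment M = |Σ|/6 = 1653.0000
R_c = M/A = 1653.0000/180.0000 = 9.1833 mm
θ = 287° = 5.009095 rad
V = θ·R_c·A = 5.009095·9.1833·180.0000 = 8280.034 mm³

Volume = 8280.034 mm³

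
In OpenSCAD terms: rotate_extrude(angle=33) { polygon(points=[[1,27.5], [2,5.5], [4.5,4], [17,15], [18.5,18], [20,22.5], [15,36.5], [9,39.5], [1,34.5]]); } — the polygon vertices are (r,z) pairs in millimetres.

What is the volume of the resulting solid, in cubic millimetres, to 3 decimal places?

Profile (r,z), 9 vertices: (1,27.5) (2,5.5) (4.5,4) (17,15) (18.5,18) (20,22.5) (15,36.5) (9,39.5) (1,34.5)
edge 0: (1,27.5)→(2,5.5)  cross = 1·5.5 − 2·27.5 = -49.5000; (r_i+r_j)·cross = 3·-49.5000 = -148.5000
edge 1: (2,5.5)→(4.5,4)  cross = 2·4 − 4.5·5.5 = -16.7500; (r_i+r_j)·cross = 6.5·-16.7500 = -108.8750
edge 2: (4.5,4)→(17,15)  cross = 4.5·15 − 17·4 = -0.5000; (r_i+r_j)·cross = 21.5·-0.5000 = -10.7500
edge 3: (17,15)→(18.5,18)  cross = 17·18 − 18.5·15 = 28.5000; (r_i+r_j)·cross = 35.5·28.5000 = 1011.7500
edge 4: (18.5,18)→(20,22.5)  cross = 18.5·22.5 − 20·18 = 56.2500; (r_i+r_j)·cross = 38.5·56.2500 = 2165.6250
edge 5: (20,22.5)→(15,36.5)  cross = 20·36.5 − 15·22.5 = 392.5000; (r_i+r_j)·cross = 35·392.5000 = 13737.5000
edge 6: (15,36.5)→(9,39.5)  cross = 15·39.5 − 9·36.5 = 264.0000; (r_i+r_j)·cross = 24·264.0000 = 6336.0000
edge 7: (9,39.5)→(1,34.5)  cross = 9·34.5 − 1·39.5 = 271.0000; (r_i+r_j)·cross = 10·271.0000 = 2710.0000
edge 8: (1,34.5)→(1,27.5)  cross = 1·27.5 − 1·34.5 = -7.0000; (r_i+r_j)·cross = 2·-7.0000 = -14.0000
Σcross = 938.5000 → A = |Σcross|/2 = 469.2500 mm²
Σ(r_i+r_j)·cross = 25678.7500 → first moment M = |Σ|/6 = 4279.7917
R_c = M/A = 4279.7917/469.2500 = 9.1205 mm
θ = 33° = 0.575959 rad
V = θ·R_c·A = 0.575959·9.1205·469.2500 = 2464.983 mm³

Volume = 2464.983 mm³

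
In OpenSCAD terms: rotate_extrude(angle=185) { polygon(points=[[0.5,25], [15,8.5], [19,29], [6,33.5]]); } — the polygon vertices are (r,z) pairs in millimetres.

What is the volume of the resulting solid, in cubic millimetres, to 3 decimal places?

Volume = 8600.066 mm³

Profile (r,z), 4 vertices: (0.5,25) (15,8.5) (19,29) (6,33.5)
edge 0: (0.5,25)→(15,8.5)  cross = 0.5·8.5 − 15·25 = -370.7500; (r_i+r_j)·cross = 15.5·-370.7500 = -5746.6250
edge 1: (15,8.5)→(19,29)  cross = 15·29 − 19·8.5 = 273.5000; (r_i+r_j)·cross = 34·273.5000 = 9299.0000
edge 2: (19,29)→(6,33.5)  cross = 19·33.5 − 6·29 = 462.5000; (r_i+r_j)·cross = 25·462.5000 = 11562.5000
edge 3: (6,33.5)→(0.5,25)  cross = 6·25 − 0.5·33.5 = 133.2500; (r_i+r_j)·cross = 6.5·133.2500 = 866.1250
Σcross = 498.5000 → A = |Σcross|/2 = 249.2500 mm²
Σ(r_i+r_j)·cross = 15981.0000 → first moment M = |Σ|/6 = 2663.5000
R_c = M/A = 2663.5000/249.2500 = 10.6861 mm
θ = 185° = 3.228859 rad
V = θ·R_c·A = 3.228859·10.6861·249.2500 = 8600.066 mm³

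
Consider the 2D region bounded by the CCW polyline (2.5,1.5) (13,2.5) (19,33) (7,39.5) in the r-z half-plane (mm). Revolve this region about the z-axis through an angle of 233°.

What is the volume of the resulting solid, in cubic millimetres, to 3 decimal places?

Profile (r,z), 4 vertices: (2.5,1.5) (13,2.5) (19,33) (7,39.5)
edge 0: (2.5,1.5)→(13,2.5)  cross = 2.5·2.5 − 13·1.5 = -13.2500; (r_i+r_j)·cross = 15.5·-13.2500 = -205.3750
edge 1: (13,2.5)→(19,33)  cross = 13·33 − 19·2.5 = 381.5000; (r_i+r_j)·cross = 32·381.5000 = 12208.0000
edge 2: (19,33)→(7,39.5)  cross = 19·39.5 − 7·33 = 519.5000; (r_i+r_j)·cross = 26·519.5000 = 13507.0000
edge 3: (7,39.5)→(2.5,1.5)  cross = 7·1.5 − 2.5·39.5 = -88.2500; (r_i+r_j)·cross = 9.5·-88.2500 = -838.3750
Σcross = 799.5000 → A = |Σcross|/2 = 399.7500 mm²
Σ(r_i+r_j)·cross = 24671.2500 → first moment M = |Σ|/6 = 4111.8750
R_c = M/A = 4111.8750/399.7500 = 10.2861 mm
θ = 233° = 4.066617 rad
V = θ·R_c·A = 4.066617·10.2861·399.7500 = 16721.421 mm³

Volume = 16721.421 mm³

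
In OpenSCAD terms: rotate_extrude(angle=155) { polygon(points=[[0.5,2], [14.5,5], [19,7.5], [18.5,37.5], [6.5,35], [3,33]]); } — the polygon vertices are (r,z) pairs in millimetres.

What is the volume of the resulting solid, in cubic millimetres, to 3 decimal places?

Volume = 14732.848 mm³

Profile (r,z), 6 vertices: (0.5,2) (14.5,5) (19,7.5) (18.5,37.5) (6.5,35) (3,33)
edge 0: (0.5,2)→(14.5,5)  cross = 0.5·5 − 14.5·2 = -26.5000; (r_i+r_j)·cross = 15·-26.5000 = -397.5000
edge 1: (14.5,5)→(19,7.5)  cross = 14.5·7.5 − 19·5 = 13.7500; (r_i+r_j)·cross = 33.5·13.7500 = 460.6250
edge 2: (19,7.5)→(18.5,37.5)  cross = 19·37.5 − 18.5·7.5 = 573.7500; (r_i+r_j)·cross = 37.5·573.7500 = 21515.6250
edge 3: (18.5,37.5)→(6.5,35)  cross = 18.5·35 − 6.5·37.5 = 403.7500; (r_i+r_j)·cross = 25·403.7500 = 10093.7500
edge 4: (6.5,35)→(3,33)  cross = 6.5·33 − 3·35 = 109.5000; (r_i+r_j)·cross = 9.5·109.5000 = 1040.2500
edge 5: (3,33)→(0.5,2)  cross = 3·2 − 0.5·33 = -10.5000; (r_i+r_j)·cross = 3.5·-10.5000 = -36.7500
Σcross = 1063.7500 → A = |Σcross|/2 = 531.8750 mm²
Σ(r_i+r_j)·cross = 32676.0000 → first moment M = |Σ|/6 = 5446.0000
R_c = M/A = 5446.0000/531.8750 = 10.2392 mm
θ = 155° = 2.705260 rad
V = θ·R_c·A = 2.705260·10.2392·531.8750 = 14732.848 mm³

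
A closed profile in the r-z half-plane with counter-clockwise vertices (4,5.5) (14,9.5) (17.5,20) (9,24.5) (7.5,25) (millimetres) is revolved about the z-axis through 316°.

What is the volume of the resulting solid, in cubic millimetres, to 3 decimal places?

Profile (r,z), 5 vertices: (4,5.5) (14,9.5) (17.5,20) (9,24.5) (7.5,25)
edge 0: (4,5.5)→(14,9.5)  cross = 4·9.5 − 14·5.5 = -39.0000; (r_i+r_j)·cross = 18·-39.0000 = -702.0000
edge 1: (14,9.5)→(17.5,20)  cross = 14·20 − 17.5·9.5 = 113.7500; (r_i+r_j)·cross = 31.5·113.7500 = 3583.1250
edge 2: (17.5,20)→(9,24.5)  cross = 17.5·24.5 − 9·20 = 248.7500; (r_i+r_j)·cross = 26.5·248.7500 = 6591.8750
edge 3: (9,24.5)→(7.5,25)  cross = 9·25 − 7.5·24.5 = 41.2500; (r_i+r_j)·cross = 16.5·41.2500 = 680.6250
edge 4: (7.5,25)→(4,5.5)  cross = 7.5·5.5 − 4·25 = -58.7500; (r_i+r_j)·cross = 11.5·-58.7500 = -675.6250
Σcross = 306.0000 → A = |Σcross|/2 = 153.0000 mm²
Σ(r_i+r_j)·cross = 9478.0000 → first moment M = |Σ|/6 = 1579.6667
R_c = M/A = 1579.6667/153.0000 = 10.3246 mm
θ = 316° = 5.515240 rad
V = θ·R_c·A = 5.515240·10.3246·153.0000 = 8712.241 mm³

Volume = 8712.241 mm³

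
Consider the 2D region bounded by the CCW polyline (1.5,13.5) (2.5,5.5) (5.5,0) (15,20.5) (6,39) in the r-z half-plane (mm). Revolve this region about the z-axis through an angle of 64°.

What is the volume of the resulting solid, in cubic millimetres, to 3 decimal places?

Volume = 2203.885 mm³

Profile (r,z), 5 vertices: (1.5,13.5) (2.5,5.5) (5.5,0) (15,20.5) (6,39)
edge 0: (1.5,13.5)→(2.5,5.5)  cross = 1.5·5.5 − 2.5·13.5 = -25.5000; (r_i+r_j)·cross = 4·-25.5000 = -102.0000
edge 1: (2.5,5.5)→(5.5,0)  cross = 2.5·0 − 5.5·5.5 = -30.2500; (r_i+r_j)·cross = 8·-30.2500 = -242.0000
edge 2: (5.5,0)→(15,20.5)  cross = 5.5·20.5 − 15·0 = 112.7500; (r_i+r_j)·cross = 20.5·112.7500 = 2311.3750
edge 3: (15,20.5)→(6,39)  cross = 15·39 − 6·20.5 = 462.0000; (r_i+r_j)·cross = 21·462.0000 = 9702.0000
edge 4: (6,39)→(1.5,13.5)  cross = 6·13.5 − 1.5·39 = 22.5000; (r_i+r_j)·cross = 7.5·22.5000 = 168.7500
Σcross = 541.5000 → A = |Σcross|/2 = 270.7500 mm²
Σ(r_i+r_j)·cross = 11838.1250 → first moment M = |Σ|/6 = 1973.0208
R_c = M/A = 1973.0208/270.7500 = 7.2872 mm
θ = 64° = 1.117011 rad
V = θ·R_c·A = 1.117011·7.2872·270.7500 = 2203.885 mm³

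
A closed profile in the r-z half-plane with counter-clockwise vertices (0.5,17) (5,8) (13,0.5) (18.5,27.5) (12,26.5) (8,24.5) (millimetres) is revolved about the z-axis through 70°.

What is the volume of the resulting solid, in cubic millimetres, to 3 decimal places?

Profile (r,z), 6 vertices: (0.5,17) (5,8) (13,0.5) (18.5,27.5) (12,26.5) (8,24.5)
edge 0: (0.5,17)→(5,8)  cross = 0.5·8 − 5·17 = -81.0000; (r_i+r_j)·cross = 5.5·-81.0000 = -445.5000
edge 1: (5,8)→(13,0.5)  cross = 5·0.5 − 13·8 = -101.5000; (r_i+r_j)·cross = 18·-101.5000 = -1827.0000
edge 2: (13,0.5)→(18.5,27.5)  cross = 13·27.5 − 18.5·0.5 = 348.2500; (r_i+r_j)·cross = 31.5·348.2500 = 10969.8750
edge 3: (18.5,27.5)→(12,26.5)  cross = 18.5·26.5 − 12·27.5 = 160.2500; (r_i+r_j)·cross = 30.5·160.2500 = 4887.6250
edge 4: (12,26.5)→(8,24.5)  cross = 12·24.5 − 8·26.5 = 82.0000; (r_i+r_j)·cross = 20·82.0000 = 1640.0000
edge 5: (8,24.5)→(0.5,17)  cross = 8·17 − 0.5·24.5 = 123.7500; (r_i+r_j)·cross = 8.5·123.7500 = 1051.8750
Σcross = 531.7500 → A = |Σcross|/2 = 265.8750 mm²
Σ(r_i+r_j)·cross = 16276.8750 → first moment M = |Σ|/6 = 2712.8125
R_c = M/A = 2712.8125/265.8750 = 10.2033 mm
θ = 70° = 1.221730 rad
V = θ·R_c·A = 1.221730·10.2033·265.8750 = 3314.326 mm³

Volume = 3314.326 mm³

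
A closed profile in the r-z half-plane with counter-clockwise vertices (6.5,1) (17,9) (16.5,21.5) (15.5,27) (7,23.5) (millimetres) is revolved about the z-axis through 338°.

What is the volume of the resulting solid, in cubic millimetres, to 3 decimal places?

Volume = 13580.234 mm³

Profile (r,z), 5 vertices: (6.5,1) (17,9) (16.5,21.5) (15.5,27) (7,23.5)
edge 0: (6.5,1)→(17,9)  cross = 6.5·9 − 17·1 = 41.5000; (r_i+r_j)·cross = 23.5·41.5000 = 975.2500
edge 1: (17,9)→(16.5,21.5)  cross = 17·21.5 − 16.5·9 = 217.0000; (r_i+r_j)·cross = 33.5·217.0000 = 7269.5000
edge 2: (16.5,21.5)→(15.5,27)  cross = 16.5·27 − 15.5·21.5 = 112.2500; (r_i+r_j)·cross = 32·112.2500 = 3592.0000
edge 3: (15.5,27)→(7,23.5)  cross = 15.5·23.5 − 7·27 = 175.2500; (r_i+r_j)·cross = 22.5·175.2500 = 3943.1250
edge 4: (7,23.5)→(6.5,1)  cross = 7·1 − 6.5·23.5 = -145.7500; (r_i+r_j)·cross = 13.5·-145.7500 = -1967.6250
Σcross = 400.2500 → A = |Σcross|/2 = 200.1250 mm²
Σ(r_i+r_j)·cross = 13812.2500 → first moment M = |Σ|/6 = 2302.0417
R_c = M/A = 2302.0417/200.1250 = 11.5030 mm
θ = 338° = 5.899213 rad
V = θ·R_c·A = 5.899213·11.5030·200.1250 = 13580.234 mm³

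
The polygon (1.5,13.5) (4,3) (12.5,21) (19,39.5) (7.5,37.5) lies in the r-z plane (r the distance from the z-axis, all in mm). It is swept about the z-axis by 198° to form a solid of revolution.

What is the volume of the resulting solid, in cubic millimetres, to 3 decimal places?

Profile (r,z), 5 vertices: (1.5,13.5) (4,3) (12.5,21) (19,39.5) (7.5,37.5)
edge 0: (1.5,13.5)→(4,3)  cross = 1.5·3 − 4·13.5 = -49.5000; (r_i+r_j)·cross = 5.5·-49.5000 = -272.2500
edge 1: (4,3)→(12.5,21)  cross = 4·21 − 12.5·3 = 46.5000; (r_i+r_j)·cross = 16.5·46.5000 = 767.2500
edge 2: (12.5,21)→(19,39.5)  cross = 12.5·39.5 − 19·21 = 94.7500; (r_i+r_j)·cross = 31.5·94.7500 = 2984.6250
edge 3: (19,39.5)→(7.5,37.5)  cross = 19·37.5 − 7.5·39.5 = 416.2500; (r_i+r_j)·cross = 26.5·416.2500 = 11030.6250
edge 4: (7.5,37.5)→(1.5,13.5)  cross = 7.5·13.5 − 1.5·37.5 = 45.0000; (r_i+r_j)·cross = 9·45.0000 = 405.0000
Σcross = 553.0000 → A = |Σcross|/2 = 276.5000 mm²
Σ(r_i+r_j)·cross = 14915.2500 → first moment M = |Σ|/6 = 2485.8750
R_c = M/A = 2485.8750/276.5000 = 8.9905 mm
θ = 198° = 3.455752 rad
V = θ·R_c·A = 3.455752·8.9905·276.5000 = 8590.567 mm³

Volume = 8590.567 mm³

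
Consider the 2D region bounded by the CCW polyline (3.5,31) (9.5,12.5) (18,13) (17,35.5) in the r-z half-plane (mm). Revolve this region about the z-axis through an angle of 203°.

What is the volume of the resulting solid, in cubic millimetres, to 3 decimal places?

Profile (r,z), 4 vertices: (3.5,31) (9.5,12.5) (18,13) (17,35.5)
edge 0: (3.5,31)→(9.5,12.5)  cross = 3.5·12.5 − 9.5·31 = -250.7500; (r_i+r_j)·cross = 13·-250.7500 = -3259.7500
edge 1: (9.5,12.5)→(18,13)  cross = 9.5·13 − 18·12.5 = -101.5000; (r_i+r_j)·cross = 27.5·-101.5000 = -2791.2500
edge 2: (18,13)→(17,35.5)  cross = 18·35.5 − 17·13 = 418.0000; (r_i+r_j)·cross = 35·418.0000 = 14630.0000
edge 3: (17,35.5)→(3.5,31)  cross = 17·31 − 3.5·35.5 = 402.7500; (r_i+r_j)·cross = 20.5·402.7500 = 8256.3750
Σcross = 468.5000 → A = |Σcross|/2 = 234.2500 mm²
Σ(r_i+r_j)·cross = 16835.3750 → first moment M = |Σ|/6 = 2805.8958
R_c = M/A = 2805.8958/234.2500 = 11.9782 mm
θ = 203° = 3.543018 rad
V = θ·R_c·A = 3.543018·11.9782·234.2500 = 9941.341 mm³

Volume = 9941.341 mm³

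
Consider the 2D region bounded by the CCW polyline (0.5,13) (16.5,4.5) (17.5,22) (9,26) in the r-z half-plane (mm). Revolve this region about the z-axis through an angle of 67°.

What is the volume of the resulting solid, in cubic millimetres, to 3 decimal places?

Profile (r,z), 4 vertices: (0.5,13) (16.5,4.5) (17.5,22) (9,26)
edge 0: (0.5,13)→(16.5,4.5)  cross = 0.5·4.5 − 16.5·13 = -212.2500; (r_i+r_j)·cross = 17·-212.2500 = -3608.2500
edge 1: (16.5,4.5)→(17.5,22)  cross = 16.5·22 − 17.5·4.5 = 284.2500; (r_i+r_j)·cross = 34·284.2500 = 9664.5000
edge 2: (17.5,22)→(9,26)  cross = 17.5·26 − 9·22 = 257.0000; (r_i+r_j)·cross = 26.5·257.0000 = 6810.5000
edge 3: (9,26)→(0.5,13)  cross = 9·13 − 0.5·26 = 104.0000; (r_i+r_j)·cross = 9.5·104.0000 = 988.0000
Σcross = 433.0000 → A = |Σcross|/2 = 216.5000 mm²
Σ(r_i+r_j)·cross = 13854.7500 → first moment M = |Σ|/6 = 2309.1250
R_c = M/A = 2309.1250/216.5000 = 10.6657 mm
θ = 67° = 1.169371 rad
V = θ·R_c·A = 1.169371·10.6657·216.5000 = 2700.223 mm³

Volume = 2700.223 mm³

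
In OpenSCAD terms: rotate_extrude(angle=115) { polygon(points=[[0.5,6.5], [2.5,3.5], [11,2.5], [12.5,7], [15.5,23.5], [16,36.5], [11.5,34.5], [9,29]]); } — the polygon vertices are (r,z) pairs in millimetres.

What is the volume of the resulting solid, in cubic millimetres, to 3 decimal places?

Profile (r,z), 8 vertices: (0.5,6.5) (2.5,3.5) (11,2.5) (12.5,7) (15.5,23.5) (16,36.5) (11.5,34.5) (9,29)
edge 0: (0.5,6.5)→(2.5,3.5)  cross = 0.5·3.5 − 2.5·6.5 = -14.5000; (r_i+r_j)·cross = 3·-14.5000 = -43.5000
edge 1: (2.5,3.5)→(11,2.5)  cross = 2.5·2.5 − 11·3.5 = -32.2500; (r_i+r_j)·cross = 13.5·-32.2500 = -435.3750
edge 2: (11,2.5)→(12.5,7)  cross = 11·7 − 12.5·2.5 = 45.7500; (r_i+r_j)·cross = 23.5·45.7500 = 1075.1250
edge 3: (12.5,7)→(15.5,23.5)  cross = 12.5·23.5 − 15.5·7 = 185.2500; (r_i+r_j)·cross = 28·185.2500 = 5187.0000
edge 4: (15.5,23.5)→(16,36.5)  cross = 15.5·36.5 − 16·23.5 = 189.7500; (r_i+r_j)·cross = 31.5·189.7500 = 5977.1250
edge 5: (16,36.5)→(11.5,34.5)  cross = 16·34.5 − 11.5·36.5 = 132.2500; (r_i+r_j)·cross = 27.5·132.2500 = 3636.8750
edge 6: (11.5,34.5)→(9,29)  cross = 11.5·29 − 9·34.5 = 23.0000; (r_i+r_j)·cross = 20.5·23.0000 = 471.5000
edge 7: (9,29)→(0.5,6.5)  cross = 9·6.5 − 0.5·29 = 44.0000; (r_i+r_j)·cross = 9.5·44.0000 = 418.0000
Σcross = 573.2500 → A = |Σcross|/2 = 286.6250 mm²
Σ(r_i+r_j)·cross = 16286.7500 → first moment M = |Σ|/6 = 2714.4583
R_c = M/A = 2714.4583/286.6250 = 9.4704 mm
θ = 115° = 2.007129 rad
V = θ·R_c·A = 2.007129·9.4704·286.6250 = 5448.267 mm³

Volume = 5448.267 mm³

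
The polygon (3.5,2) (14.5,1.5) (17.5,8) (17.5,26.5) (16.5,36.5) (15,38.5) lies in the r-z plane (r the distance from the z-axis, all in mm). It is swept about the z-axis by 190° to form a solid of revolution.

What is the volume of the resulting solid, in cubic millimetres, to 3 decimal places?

Volume = 11856.807 mm³

Profile (r,z), 6 vertices: (3.5,2) (14.5,1.5) (17.5,8) (17.5,26.5) (16.5,36.5) (15,38.5)
edge 0: (3.5,2)→(14.5,1.5)  cross = 3.5·1.5 − 14.5·2 = -23.7500; (r_i+r_j)·cross = 18·-23.7500 = -427.5000
edge 1: (14.5,1.5)→(17.5,8)  cross = 14.5·8 − 17.5·1.5 = 89.7500; (r_i+r_j)·cross = 32·89.7500 = 2872.0000
edge 2: (17.5,8)→(17.5,26.5)  cross = 17.5·26.5 − 17.5·8 = 323.7500; (r_i+r_j)·cross = 35·323.7500 = 11331.2500
edge 3: (17.5,26.5)→(16.5,36.5)  cross = 17.5·36.5 − 16.5·26.5 = 201.5000; (r_i+r_j)·cross = 34·201.5000 = 6851.0000
edge 4: (16.5,36.5)→(15,38.5)  cross = 16.5·38.5 − 15·36.5 = 87.7500; (r_i+r_j)·cross = 31.5·87.7500 = 2764.1250
edge 5: (15,38.5)→(3.5,2)  cross = 15·2 − 3.5·38.5 = -104.7500; (r_i+r_j)·cross = 18.5·-104.7500 = -1937.8750
Σcross = 574.2500 → A = |Σcross|/2 = 287.1250 mm²
Σ(r_i+r_j)·cross = 21453.0000 → first moment M = |Σ|/6 = 3575.5000
R_c = M/A = 3575.5000/287.1250 = 12.4528 mm
θ = 190° = 3.316126 rad
V = θ·R_c·A = 3.316126·12.4528·287.1250 = 11856.807 mm³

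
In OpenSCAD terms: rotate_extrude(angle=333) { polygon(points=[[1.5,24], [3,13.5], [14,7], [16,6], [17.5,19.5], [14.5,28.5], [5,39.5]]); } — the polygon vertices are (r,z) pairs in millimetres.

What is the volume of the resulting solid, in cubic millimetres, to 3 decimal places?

Profile (r,z), 7 vertices: (1.5,24) (3,13.5) (14,7) (16,6) (17.5,19.5) (14.5,28.5) (5,39.5)
edge 0: (1.5,24)→(3,13.5)  cross = 1.5·13.5 − 3·24 = -51.7500; (r_i+r_j)·cross = 4.5·-51.7500 = -232.8750
edge 1: (3,13.5)→(14,7)  cross = 3·7 − 14·13.5 = -168.0000; (r_i+r_j)·cross = 17·-168.0000 = -2856.0000
edge 2: (14,7)→(16,6)  cross = 14·6 − 16·7 = -28.0000; (r_i+r_j)·cross = 30·-28.0000 = -840.0000
edge 3: (16,6)→(17.5,19.5)  cross = 16·19.5 − 17.5·6 = 207.0000; (r_i+r_j)·cross = 33.5·207.0000 = 6934.5000
edge 4: (17.5,19.5)→(14.5,28.5)  cross = 17.5·28.5 − 14.5·19.5 = 216.0000; (r_i+r_j)·cross = 32·216.0000 = 6912.0000
edge 5: (14.5,28.5)→(5,39.5)  cross = 14.5·39.5 − 5·28.5 = 430.2500; (r_i+r_j)·cross = 19.5·430.2500 = 8389.8750
edge 6: (5,39.5)→(1.5,24)  cross = 5·24 − 1.5·39.5 = 60.7500; (r_i+r_j)·cross = 6.5·60.7500 = 394.8750
Σcross = 666.2500 → A = |Σcross|/2 = 333.1250 mm²
Σ(r_i+r_j)·cross = 18702.3750 → first moment M = |Σ|/6 = 3117.0625
R_c = M/A = 3117.0625/333.1250 = 9.3570 mm
θ = 333° = 5.811946 rad
V = θ·R_c·A = 5.811946·9.3570·333.1250 = 18116.200 mm³

Volume = 18116.200 mm³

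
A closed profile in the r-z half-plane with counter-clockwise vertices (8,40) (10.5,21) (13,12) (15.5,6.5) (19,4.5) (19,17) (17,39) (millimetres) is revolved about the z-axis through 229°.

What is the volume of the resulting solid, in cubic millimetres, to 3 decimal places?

Volume = 14410.727 mm³

Profile (r,z), 7 vertices: (8,40) (10.5,21) (13,12) (15.5,6.5) (19,4.5) (19,17) (17,39)
edge 0: (8,40)→(10.5,21)  cross = 8·21 − 10.5·40 = -252.0000; (r_i+r_j)·cross = 18.5·-252.0000 = -4662.0000
edge 1: (10.5,21)→(13,12)  cross = 10.5·12 − 13·21 = -147.0000; (r_i+r_j)·cross = 23.5·-147.0000 = -3454.5000
edge 2: (13,12)→(15.5,6.5)  cross = 13·6.5 − 15.5·12 = -101.5000; (r_i+r_j)·cross = 28.5·-101.5000 = -2892.7500
edge 3: (15.5,6.5)→(19,4.5)  cross = 15.5·4.5 − 19·6.5 = -53.7500; (r_i+r_j)·cross = 34.5·-53.7500 = -1854.3750
edge 4: (19,4.5)→(19,17)  cross = 19·17 − 19·4.5 = 237.5000; (r_i+r_j)·cross = 38·237.5000 = 9025.0000
edge 5: (19,17)→(17,39)  cross = 19·39 − 17·17 = 452.0000; (r_i+r_j)·cross = 36·452.0000 = 16272.0000
edge 6: (17,39)→(8,40)  cross = 17·40 − 8·39 = 368.0000; (r_i+r_j)·cross = 25·368.0000 = 9200.0000
Σcross = 503.2500 → A = |Σcross|/2 = 251.6250 mm²
Σ(r_i+r_j)·cross = 21633.3750 → first moment M = |Σ|/6 = 3605.5625
R_c = M/A = 3605.5625/251.6250 = 14.3291 mm
θ = 229° = 3.996804 rad
V = θ·R_c·A = 3.996804·14.3291·251.6250 = 14410.727 mm³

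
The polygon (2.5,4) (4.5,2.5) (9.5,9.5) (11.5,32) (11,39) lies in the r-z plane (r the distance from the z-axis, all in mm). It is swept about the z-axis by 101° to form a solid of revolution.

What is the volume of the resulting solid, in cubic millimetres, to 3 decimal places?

Profile (r,z), 5 vertices: (2.5,4) (4.5,2.5) (9.5,9.5) (11.5,32) (11,39)
edge 0: (2.5,4)→(4.5,2.5)  cross = 2.5·2.5 − 4.5·4 = -11.7500; (r_i+r_j)·cross = 7·-11.7500 = -82.2500
edge 1: (4.5,2.5)→(9.5,9.5)  cross = 4.5·9.5 − 9.5·2.5 = 19.0000; (r_i+r_j)·cross = 14·19.0000 = 266.0000
edge 2: (9.5,9.5)→(11.5,32)  cross = 9.5·32 − 11.5·9.5 = 194.7500; (r_i+r_j)·cross = 21·194.7500 = 4089.7500
edge 3: (11.5,32)→(11,39)  cross = 11.5·39 − 11·32 = 96.5000; (r_i+r_j)·cross = 22.5·96.5000 = 2171.2500
edge 4: (11,39)→(2.5,4)  cross = 11·4 − 2.5·39 = -53.5000; (r_i+r_j)·cross = 13.5·-53.5000 = -722.2500
Σcross = 245.0000 → A = |Σcross|/2 = 122.5000 mm²
Σ(r_i+r_j)·cross = 5722.5000 → first moment M = |Σ|/6 = 953.7500
R_c = M/A = 953.7500/122.5000 = 7.7857 mm
θ = 101° = 1.762783 rad
V = θ·R_c·A = 1.762783·7.7857·122.5000 = 1681.254 mm³

Volume = 1681.254 mm³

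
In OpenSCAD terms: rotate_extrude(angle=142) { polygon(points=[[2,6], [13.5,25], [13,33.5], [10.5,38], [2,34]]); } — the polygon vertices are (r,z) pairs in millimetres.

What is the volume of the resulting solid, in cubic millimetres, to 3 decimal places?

Volume = 3933.582 mm³

Profile (r,z), 5 vertices: (2,6) (13.5,25) (13,33.5) (10.5,38) (2,34)
edge 0: (2,6)→(13.5,25)  cross = 2·25 − 13.5·6 = -31.0000; (r_i+r_j)·cross = 15.5·-31.0000 = -480.5000
edge 1: (13.5,25)→(13,33.5)  cross = 13.5·33.5 − 13·25 = 127.2500; (r_i+r_j)·cross = 26.5·127.2500 = 3372.1250
edge 2: (13,33.5)→(10.5,38)  cross = 13·38 − 10.5·33.5 = 142.2500; (r_i+r_j)·cross = 23.5·142.2500 = 3342.8750
edge 3: (10.5,38)→(2,34)  cross = 10.5·34 − 2·38 = 281.0000; (r_i+r_j)·cross = 12.5·281.0000 = 3512.5000
edge 4: (2,34)→(2,6)  cross = 2·6 − 2·34 = -56.0000; (r_i+r_j)·cross = 4·-56.0000 = -224.0000
Σcross = 463.5000 → A = |Σcross|/2 = 231.7500 mm²
Σ(r_i+r_j)·cross = 9523.0000 → first moment M = |Σ|/6 = 1587.1667
R_c = M/A = 1587.1667/231.7500 = 6.8486 mm
θ = 142° = 2.478368 rad
V = θ·R_c·A = 2.478368·6.8486·231.7500 = 3933.582 mm³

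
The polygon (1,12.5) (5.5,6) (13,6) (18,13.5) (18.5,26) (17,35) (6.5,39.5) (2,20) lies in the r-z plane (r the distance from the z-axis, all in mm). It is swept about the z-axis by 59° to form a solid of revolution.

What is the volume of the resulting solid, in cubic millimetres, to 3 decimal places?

Profile (r,z), 8 vertices: (1,12.5) (5.5,6) (13,6) (18,13.5) (18.5,26) (17,35) (6.5,39.5) (2,20)
edge 0: (1,12.5)→(5.5,6)  cross = 1·6 − 5.5·12.5 = -62.7500; (r_i+r_j)·cross = 6.5·-62.7500 = -407.8750
edge 1: (5.5,6)→(13,6)  cross = 5.5·6 − 13·6 = -45.0000; (r_i+r_j)·cross = 18.5·-45.0000 = -832.5000
edge 2: (13,6)→(18,13.5)  cross = 13·13.5 − 18·6 = 67.5000; (r_i+r_j)·cross = 31·67.5000 = 2092.5000
edge 3: (18,13.5)→(18.5,26)  cross = 18·26 − 18.5·13.5 = 218.2500; (r_i+r_j)·cross = 36.5·218.2500 = 7966.1250
edge 4: (18.5,26)→(17,35)  cross = 18.5·35 − 17·26 = 205.5000; (r_i+r_j)·cross = 35.5·205.5000 = 7295.2500
edge 5: (17,35)→(6.5,39.5)  cross = 17·39.5 − 6.5·35 = 444.0000; (r_i+r_j)·cross = 23.5·444.0000 = 10434.0000
edge 6: (6.5,39.5)→(2,20)  cross = 6.5·20 − 2·39.5 = 51.0000; (r_i+r_j)·cross = 8.5·51.0000 = 433.5000
edge 7: (2,20)→(1,12.5)  cross = 2·12.5 − 1·20 = 5.0000; (r_i+r_j)·cross = 3·5.0000 = 15.0000
Σcross = 883.5000 → A = |Σcross|/2 = 441.7500 mm²
Σ(r_i+r_j)·cross = 26996.0000 → first moment M = |Σ|/6 = 4499.3333
R_c = M/A = 4499.3333/441.7500 = 10.1852 mm
θ = 59° = 1.029744 rad
V = θ·R_c·A = 1.029744·10.1852·441.7500 = 4633.163 mm³

Volume = 4633.163 mm³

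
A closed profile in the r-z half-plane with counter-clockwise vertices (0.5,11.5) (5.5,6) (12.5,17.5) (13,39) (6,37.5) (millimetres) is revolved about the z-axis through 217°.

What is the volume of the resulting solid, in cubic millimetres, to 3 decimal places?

Profile (r,z), 5 vertices: (0.5,11.5) (5.5,6) (12.5,17.5) (13,39) (6,37.5)
edge 0: (0.5,11.5)→(5.5,6)  cross = 0.5·6 − 5.5·11.5 = -60.2500; (r_i+r_j)·cross = 6·-60.2500 = -361.5000
edge 1: (5.5,6)→(12.5,17.5)  cross = 5.5·17.5 − 12.5·6 = 21.2500; (r_i+r_j)·cross = 18·21.2500 = 382.5000
edge 2: (12.5,17.5)→(13,39)  cross = 12.5·39 − 13·17.5 = 260.0000; (r_i+r_j)·cross = 25.5·260.0000 = 6630.0000
edge 3: (13,39)→(6,37.5)  cross = 13·37.5 − 6·39 = 253.5000; (r_i+r_j)·cross = 19·253.5000 = 4816.5000
edge 4: (6,37.5)→(0.5,11.5)  cross = 6·11.5 − 0.5·37.5 = 50.2500; (r_i+r_j)·cross = 6.5·50.2500 = 326.6250
Σcross = 524.7500 → A = |Σcross|/2 = 262.3750 mm²
Σ(r_i+r_j)·cross = 11794.1250 → first moment M = |Σ|/6 = 1965.6875
R_c = M/A = 1965.6875/262.3750 = 7.4919 mm
θ = 217° = 3.787364 rad
V = θ·R_c·A = 3.787364·7.4919·262.3750 = 7444.775 mm³

Volume = 7444.775 mm³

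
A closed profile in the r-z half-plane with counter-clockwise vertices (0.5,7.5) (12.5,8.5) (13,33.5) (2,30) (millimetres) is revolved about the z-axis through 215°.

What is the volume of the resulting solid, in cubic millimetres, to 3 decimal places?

Profile (r,z), 4 vertices: (0.5,7.5) (12.5,8.5) (13,33.5) (2,30)
edge 0: (0.5,7.5)→(12.5,8.5)  cross = 0.5·8.5 − 12.5·7.5 = -89.5000; (r_i+r_j)·cross = 13·-89.5000 = -1163.5000
edge 1: (12.5,8.5)→(13,33.5)  cross = 12.5·33.5 − 13·8.5 = 308.2500; (r_i+r_j)·cross = 25.5·308.2500 = 7860.3750
edge 2: (13,33.5)→(2,30)  cross = 13·30 − 2·33.5 = 323.0000; (r_i+r_j)·cross = 15·323.0000 = 4845.0000
edge 3: (2,30)→(0.5,7.5)  cross = 2·7.5 − 0.5·30 = 0.0000; (r_i+r_j)·cross = 2.5·0.0000 = 0.0000
Σcross = 541.7500 → A = |Σcross|/2 = 270.8750 mm²
Σ(r_i+r_j)·cross = 11541.8750 → first moment M = |Σ|/6 = 1923.6458
R_c = M/A = 1923.6458/270.8750 = 7.1016 mm
θ = 215° = 3.752458 rad
V = θ·R_c·A = 3.752458·7.1016·270.8750 = 7218.400 mm³

Volume = 7218.400 mm³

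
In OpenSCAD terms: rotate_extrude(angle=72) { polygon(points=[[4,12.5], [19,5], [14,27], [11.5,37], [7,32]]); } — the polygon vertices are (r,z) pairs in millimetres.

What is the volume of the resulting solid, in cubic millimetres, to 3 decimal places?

Profile (r,z), 5 vertices: (4,12.5) (19,5) (14,27) (11.5,37) (7,32)
edge 0: (4,12.5)→(19,5)  cross = 4·5 − 19·12.5 = -217.5000; (r_i+r_j)·cross = 23·-217.5000 = -5002.5000
edge 1: (19,5)→(14,27)  cross = 19·27 − 14·5 = 443.0000; (r_i+r_j)·cross = 33·443.0000 = 14619.0000
edge 2: (14,27)→(11.5,37)  cross = 14·37 − 11.5·27 = 207.5000; (r_i+r_j)·cross = 25.5·207.5000 = 5291.2500
edge 3: (11.5,37)→(7,32)  cross = 11.5·32 − 7·37 = 109.0000; (r_i+r_j)·cross = 18.5·109.0000 = 2016.5000
edge 4: (7,32)→(4,12.5)  cross = 7·12.5 − 4·32 = -40.5000; (r_i+r_j)·cross = 11·-40.5000 = -445.5000
Σcross = 501.5000 → A = |Σcross|/2 = 250.7500 mm²
Σ(r_i+r_j)·cross = 16478.7500 → first moment M = |Σ|/6 = 2746.4583
R_c = M/A = 2746.4583/250.7500 = 10.9530 mm
θ = 72° = 1.256637 rad
V = θ·R_c·A = 1.256637·10.9530·250.7500 = 3451.301 mm³

Volume = 3451.301 mm³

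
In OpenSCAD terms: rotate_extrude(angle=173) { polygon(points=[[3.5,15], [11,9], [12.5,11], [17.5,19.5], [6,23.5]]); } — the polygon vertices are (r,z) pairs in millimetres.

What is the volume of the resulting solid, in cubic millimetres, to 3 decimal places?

Volume = 3416.977 mm³

Profile (r,z), 5 vertices: (3.5,15) (11,9) (12.5,11) (17.5,19.5) (6,23.5)
edge 0: (3.5,15)→(11,9)  cross = 3.5·9 − 11·15 = -133.5000; (r_i+r_j)·cross = 14.5·-133.5000 = -1935.7500
edge 1: (11,9)→(12.5,11)  cross = 11·11 − 12.5·9 = 8.5000; (r_i+r_j)·cross = 23.5·8.5000 = 199.7500
edge 2: (12.5,11)→(17.5,19.5)  cross = 12.5·19.5 − 17.5·11 = 51.2500; (r_i+r_j)·cross = 30·51.2500 = 1537.5000
edge 3: (17.5,19.5)→(6,23.5)  cross = 17.5·23.5 − 6·19.5 = 294.2500; (r_i+r_j)·cross = 23.5·294.2500 = 6914.8750
edge 4: (6,23.5)→(3.5,15)  cross = 6·15 − 3.5·23.5 = 7.7500; (r_i+r_j)·cross = 9.5·7.7500 = 73.6250
Σcross = 228.2500 → A = |Σcross|/2 = 114.1250 mm²
Σ(r_i+r_j)·cross = 6790.0000 → first moment M = |Σ|/6 = 1131.6667
R_c = M/A = 1131.6667/114.1250 = 9.9160 mm
θ = 173° = 3.019420 rad
V = θ·R_c·A = 3.019420·9.9160·114.1250 = 3416.977 mm³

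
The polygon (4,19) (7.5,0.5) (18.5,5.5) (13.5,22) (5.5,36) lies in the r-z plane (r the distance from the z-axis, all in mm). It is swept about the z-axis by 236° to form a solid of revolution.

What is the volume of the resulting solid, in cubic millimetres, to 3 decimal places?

Volume = 11275.013 mm³

Profile (r,z), 5 vertices: (4,19) (7.5,0.5) (18.5,5.5) (13.5,22) (5.5,36)
edge 0: (4,19)→(7.5,0.5)  cross = 4·0.5 − 7.5·19 = -140.5000; (r_i+r_j)·cross = 11.5·-140.5000 = -1615.7500
edge 1: (7.5,0.5)→(18.5,5.5)  cross = 7.5·5.5 − 18.5·0.5 = 32.0000; (r_i+r_j)·cross = 26·32.0000 = 832.0000
edge 2: (18.5,5.5)→(13.5,22)  cross = 18.5·22 − 13.5·5.5 = 332.7500; (r_i+r_j)·cross = 32·332.7500 = 10648.0000
edge 3: (13.5,22)→(5.5,36)  cross = 13.5·36 − 5.5·22 = 365.0000; (r_i+r_j)·cross = 19·365.0000 = 6935.0000
edge 4: (5.5,36)→(4,19)  cross = 5.5·19 − 4·36 = -39.5000; (r_i+r_j)·cross = 9.5·-39.5000 = -375.2500
Σcross = 549.7500 → A = |Σcross|/2 = 274.8750 mm²
Σ(r_i+r_j)·cross = 16424.0000 → first moment M = |Σ|/6 = 2737.3333
R_c = M/A = 2737.3333/274.8750 = 9.9585 mm
θ = 236° = 4.118977 rad
V = θ·R_c·A = 4.118977·9.9585·274.8750 = 11275.013 mm³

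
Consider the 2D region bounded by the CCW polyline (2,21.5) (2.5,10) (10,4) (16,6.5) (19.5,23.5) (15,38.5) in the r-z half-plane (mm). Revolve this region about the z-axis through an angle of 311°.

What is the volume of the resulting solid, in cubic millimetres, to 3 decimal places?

Profile (r,z), 6 vertices: (2,21.5) (2.5,10) (10,4) (16,6.5) (19.5,23.5) (15,38.5)
edge 0: (2,21.5)→(2.5,10)  cross = 2·10 − 2.5·21.5 = -33.7500; (r_i+r_j)·cross = 4.5·-33.7500 = -151.8750
edge 1: (2.5,10)→(10,4)  cross = 2.5·4 − 10·10 = -90.0000; (r_i+r_j)·cross = 12.5·-90.0000 = -1125.0000
edge 2: (10,4)→(16,6.5)  cross = 10·6.5 − 16·4 = 1.0000; (r_i+r_j)·cross = 26·1.0000 = 26.0000
edge 3: (16,6.5)→(19.5,23.5)  cross = 16·23.5 − 19.5·6.5 = 249.2500; (r_i+r_j)·cross = 35.5·249.2500 = 8848.3750
edge 4: (19.5,23.5)→(15,38.5)  cross = 19.5·38.5 − 15·23.5 = 398.2500; (r_i+r_j)·cross = 34.5·398.2500 = 13739.6250
edge 5: (15,38.5)→(2,21.5)  cross = 15·21.5 − 2·38.5 = 245.5000; (r_i+r_j)·cross = 17·245.5000 = 4173.5000
Σcross = 770.2500 → A = |Σcross|/2 = 385.1250 mm²
Σ(r_i+r_j)·cross = 25510.6250 → first moment M = |Σ|/6 = 4251.7708
R_c = M/A = 4251.7708/385.1250 = 11.0400 mm
θ = 311° = 5.427974 rad
V = θ·R_c·A = 5.427974·11.0400·385.1250 = 23078.501 mm³

Volume = 23078.501 mm³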